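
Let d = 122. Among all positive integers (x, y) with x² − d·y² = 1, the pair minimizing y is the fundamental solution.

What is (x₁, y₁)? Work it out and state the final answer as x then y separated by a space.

243 22

[11; 22] for √122; ℓ=1 ⇒ convergent index 1
i=0: a=11 ⇒ p=11, q=1
i=1: a=22 ⇒ p=243, q=22
fundamental: x₁=243, y₁=22  (since 59049 − 122·484 = 1)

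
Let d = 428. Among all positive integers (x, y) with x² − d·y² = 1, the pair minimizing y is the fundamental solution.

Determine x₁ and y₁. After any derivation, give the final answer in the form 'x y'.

1850887 89466

√428 = [20; 1,2,4,1,5,10,5,1,4,2,1,40, …], period ℓ=12 (even) → k=11
k=0  a_k=20  p_k/q_k = 20/1
…
k=3  a_k=4  p_k/q_k = 269/13
…
k=5  a_k=5  p_k/q_k = 1924/93
k=6  a_k=10  p_k/q_k = 19571/946
…
k=8  a_k=1  p_k/q_k = 119350/5769
…
k=10  a_k=2  p_k/q_k = 1273708/61567
k=11  a_k=1  p_k/q_k = 1850887/89466
(x₁, y₁) = (1850887, 89466);  1850887² − 428·89466² = 1 ✓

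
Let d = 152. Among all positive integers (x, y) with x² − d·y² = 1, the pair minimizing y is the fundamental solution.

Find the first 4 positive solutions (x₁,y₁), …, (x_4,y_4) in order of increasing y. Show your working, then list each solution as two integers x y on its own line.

37 3
2737 222
202501 16425
14982337 1215228

d=152: √d = [12; 3,24] (ℓ=2, even), read p_1/q_1
k=0  a_k=12  p_k/q_k = 12/1
k=1  a_k=3  p_k/q_k = 37/3
→ (37, 3).  Check: 37²=1369, 152·3²=1368, difference 1.
k=2:  x_2 = 37·37+152·3·3 = 2737,  y_2 = 37·3+3·37 = 222
k=3:  x_3 = 37·2737+152·3·222 = 202501,  y_3 = 37·222+3·2737 = 16425
k=4:  x_4 = 37·202501+152·3·16425 = 14982337,  y_4 = 37·16425+3·202501 = 1215228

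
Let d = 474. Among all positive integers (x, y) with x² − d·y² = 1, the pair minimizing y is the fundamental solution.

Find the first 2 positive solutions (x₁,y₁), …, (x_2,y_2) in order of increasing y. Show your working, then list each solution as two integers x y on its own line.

193549 8890
74922430801 3441301220

√474 = [21; 1,3,2,1,1,…,3,1,42, …], period ℓ=14 (even) → k=13
a_0=21:  p_0=21·1+0=21,  q_0=21·0+1=1
…
a_6=1:  p_6=1·479+283=762,  q_6=1·22+13=35
…
a_10=1:  p_10=1·10864+5813=16677,  q_10=1·499+267=766
…
a_12=3:  p_12=3·44218+16677=149331,  q_12=3·2031+766=6859
a_13=1:  p_13=1·149331+44218=193549,  q_13=1·6859+2031=8890
fundamental: x₁=193549, y₁=8890  (since 37461215401 − 474·79032100 = 1)
(193549+8890√474)^2 = 74922430801 + 3441301220√474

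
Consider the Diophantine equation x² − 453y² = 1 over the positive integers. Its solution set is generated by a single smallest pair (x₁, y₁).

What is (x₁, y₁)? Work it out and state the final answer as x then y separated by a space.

[21; 3,1,1,10,14,10,1,1,3,42] for √453; ℓ=10 ⇒ convergent index 9
a_0=21:  p_0=21·1+0=21,  q_0=21·0+1=1
a_1=3:  p_1=3·21+1=64,  q_1=3·1+0=3
a_2=1:  p_2=1·64+21=85,  q_2=1·3+1=4
a_3=1:  p_3=1·85+64=149,  q_3=1·4+3=7
…
a_5=14:  p_5=14·1575+149=22199,  q_5=14·74+7=1043
a_6=10:  p_6=10·22199+1575=223565,  q_6=10·1043+74=10504
…
a_8=1:  p_8=1·245764+223565=469329,  q_8=1·11547+10504=22051
a_9=3:  p_9=3·469329+245764=1653751,  q_9=3·22051+11547=77700
→ (1653751, 77700).  Check: 1653751²=2734892370001, 453·77700²=2734892370000, difference 1.

1653751 77700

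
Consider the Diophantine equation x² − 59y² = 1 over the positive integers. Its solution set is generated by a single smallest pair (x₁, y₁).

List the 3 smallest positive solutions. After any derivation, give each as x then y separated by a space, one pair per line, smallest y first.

530 69
561799 73140
595506410 77528331

√59 = [7; 1,2,7,2,1,14, …], period ℓ=6 (even) → k=5
i=0: a=7 ⇒ p=7, q=1
i=1: a=1 ⇒ p=8, q=1
i=2: a=2 ⇒ p=23, q=3
i=3: a=7 ⇒ p=169, q=22
i=4: a=2 ⇒ p=361, q=47
i=5: a=1 ⇒ p=530, q=69
→ (530, 69).  Check: 530²=280900, 59·69²=280899, difference 1.
(530+69√59)^2 = 561799 + 73140√59
(530+69√59)^3 = 595506410 + 77528331√59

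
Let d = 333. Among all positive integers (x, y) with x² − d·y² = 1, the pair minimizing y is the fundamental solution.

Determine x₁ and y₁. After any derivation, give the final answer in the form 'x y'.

√333 → a₀=18, period (4,36); ℓ=2 even so k=1
k=0  a_k=18  p_k/q_k = 18/1
k=1  a_k=4  p_k/q_k = 73/4
→ (73, 4).  Check: 73²=5329, 333·4²=5328, difference 1.

73 4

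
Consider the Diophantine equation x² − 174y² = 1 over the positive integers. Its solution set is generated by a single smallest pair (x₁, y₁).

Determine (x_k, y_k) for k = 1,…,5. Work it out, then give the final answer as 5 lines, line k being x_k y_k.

1451 110
4210801 319220
12219743051 926376330
35461690123201 2688343790440
102909812517786251 7801572753480550

d=174: √d = [13; 5,4,5,26] (ℓ=4, even), read p_3/q_3
a_0=13:  p_0=13·1+0=13,  q_0=13·0+1=1
…
a_2=4:  p_2=4·66+13=277,  q_2=4·5+1=21
a_3=5:  p_3=5·277+66=1451,  q_3=5·21+5=110
fundamental: x₁=1451, y₁=110  (since 2105401 − 174·12100 = 1)
n=2: (1451,110)∘(1451,110) = (1451·1451+174·110·110, 1451·110+110·1451) = (4210801,319220)
n=3: (4210801,319220)∘(1451,110) = (1451·4210801+174·110·319220, 1451·319220+110·4210801) = (12219743051,926376330)
n=4: (12219743051,926376330)∘(1451,110) = (1451·12219743051+174·110·926376330, 1451·926376330+110·12219743051) = (35461690123201,2688343790440)
n=5: (35461690123201,2688343790440)∘(1451,110) = (1451·35461690123201+174·110·2688343790440, 1451·2688343790440+110·35461690123201) = (102909812517786251,7801572753480550)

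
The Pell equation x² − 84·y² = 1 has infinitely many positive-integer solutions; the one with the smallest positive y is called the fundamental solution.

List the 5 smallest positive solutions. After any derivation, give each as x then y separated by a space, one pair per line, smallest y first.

√84 = [9; 6,18, …], period ℓ=2 (even) → k=1
a_0=9:  p_0=9·1+0=9,  q_0=9·0+1=1
a_1=6:  p_1=6·9+1=55,  q_1=6·1+0=6
(x₁, y₁) = (55, 6);  55² − 84·6² = 1 ✓
(x_2, y_2) = (55·55 + 84·6·6, 55·6 + 6·55) = (6049, 660)
(x_3, y_3) = (55·6049 + 84·6·660, 55·660 + 6·6049) = (665335, 72594)
(x_4, y_4) = (55·665335 + 84·6·72594, 55·72594 + 6·665335) = (73180801, 7984680)
(x_5, y_5) = (55·73180801 + 84·6·7984680, 55·7984680 + 6·73180801) = (8049222775, 878242206)

55 6
6049 660
665335 72594
73180801 7984680
8049222775 878242206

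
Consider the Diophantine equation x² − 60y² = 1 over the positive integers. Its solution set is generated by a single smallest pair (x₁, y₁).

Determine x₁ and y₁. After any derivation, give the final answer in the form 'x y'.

31 4

[7; 1,2,1,14] for √60; ℓ=4 ⇒ convergent index 3
step 0: (7, 1)  from 7·(1,0) + (0,1)
step 1: (8, 1)  from 1·(7,1) + (1,0)
step 2: (23, 3)  from 2·(8,1) + (7,1)
step 3: (31, 4)  from 1·(23,3) + (8,1)
fundamental: x₁=31, y₁=4  (since 961 − 60·16 = 1)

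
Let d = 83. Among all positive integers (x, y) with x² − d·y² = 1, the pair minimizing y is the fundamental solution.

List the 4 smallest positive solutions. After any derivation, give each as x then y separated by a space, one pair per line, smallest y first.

82 9
13447 1476
2205226 242055
361643617 39695544

√83 → a₀=9, period (9,18); ℓ=2 even so k=1
k=0  a_k=9  p_k/q_k = 9/1
k=1  a_k=9  p_k/q_k = 82/9
(x₁, y₁) = (82, 9);  82² − 83·9² = 1 ✓
(x_2, y_2) = (82·82 + 83·9·9, 82·9 + 9·82) = (13447, 1476)
(x_3, y_3) = (82·13447 + 83·9·1476, 82·1476 + 9·13447) = (2205226, 242055)
(x_4, y_4) = (82·2205226 + 83·9·242055, 82·242055 + 9·2205226) = (361643617, 39695544)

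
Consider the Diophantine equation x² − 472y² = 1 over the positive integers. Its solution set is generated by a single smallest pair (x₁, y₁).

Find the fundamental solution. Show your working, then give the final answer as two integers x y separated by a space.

306917 14127

d=472: √d = [21; 1,2,1,1,1,…,2,1,42] (ℓ=14, even), read p_13/q_13
k=0  a_k=21  p_k/q_k = 21/1
k=1  a_k=1  p_k/q_k = 22/1
k=2  a_k=2  p_k/q_k = 65/3
k=3  a_k=1  p_k/q_k = 87/4
…
k=6  a_k=4  p_k/q_k = 1108/51
k=7  a_k=5  p_k/q_k = 5779/266
k=8  a_k=4  p_k/q_k = 24224/1115
k=9  a_k=1  p_k/q_k = 30003/1381
…
k=11  a_k=1  p_k/q_k = 84230/3877
k=12  a_k=2  p_k/q_k = 222687/10250
k=13  a_k=1  p_k/q_k = 306917/14127
fundamental: x₁=306917, y₁=14127  (since 94198044889 − 472·199572129 = 1)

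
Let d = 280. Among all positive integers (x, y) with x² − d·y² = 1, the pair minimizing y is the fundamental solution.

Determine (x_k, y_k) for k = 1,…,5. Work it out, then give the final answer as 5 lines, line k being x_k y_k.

d=280: √d = [16; 1,2,1,2,1,32] (ℓ=6, even), read p_5/q_5
a_0=16:  p_0=16·1+0=16,  q_0=16·0+1=1
a_1=1:  p_1=1·16+1=17,  q_1=1·1+0=1
a_2=2:  p_2=2·17+16=50,  q_2=2·1+1=3
a_3=1:  p_3=1·50+17=67,  q_3=1·3+1=4
a_4=2:  p_4=2·67+50=184,  q_4=2·4+3=11
a_5=1:  p_5=1·184+67=251,  q_5=1·11+4=15
fundamental: x₁=251, y₁=15  (since 63001 − 280·225 = 1)
(x_2, y_2) = (251·251 + 280·15·15, 251·15 + 15·251) = (126001, 7530)
(x_3, y_3) = (251·126001 + 280·15·7530, 251·7530 + 15·126001) = (63252251, 3780045)
(x_4, y_4) = (251·63252251 + 280·15·3780045, 251·3780045 + 15·63252251) = (31752504001, 1897575060)
(x_5, y_5) = (251·31752504001 + 280·15·1897575060, 251·1897575060 + 15·31752504001) = (15939693756251, 952578900075)

251 15
126001 7530
63252251 3780045
31752504001 1897575060
15939693756251 952578900075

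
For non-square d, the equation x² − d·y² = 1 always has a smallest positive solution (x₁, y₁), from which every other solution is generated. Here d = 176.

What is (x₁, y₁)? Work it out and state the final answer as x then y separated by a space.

√176 → a₀=13, period (3,1,3,26); ℓ=4 even so k=3
a_0=13:  p_0=13·1+0=13,  q_0=13·0+1=1
…
a_2=1:  p_2=1·40+13=53,  q_2=1·3+1=4
a_3=3:  p_3=3·53+40=199,  q_3=3·4+3=15
(x₁, y₁) = (199, 15);  199² − 176·15² = 1 ✓

199 15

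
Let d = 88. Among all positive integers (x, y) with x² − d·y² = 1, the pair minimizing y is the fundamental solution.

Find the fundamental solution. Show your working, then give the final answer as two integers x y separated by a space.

√88 = [9; 2,1,1,1,2,18, …], period ℓ=6 (even) → k=5
i=0: a=9 ⇒ p=9, q=1
i=1: a=2 ⇒ p=19, q=2
i=2: a=1 ⇒ p=28, q=3
i=3: a=1 ⇒ p=47, q=5
i=4: a=1 ⇒ p=75, q=8
i=5: a=2 ⇒ p=197, q=21
(x₁, y₁) = (197, 21);  197² − 88·21² = 1 ✓

197 21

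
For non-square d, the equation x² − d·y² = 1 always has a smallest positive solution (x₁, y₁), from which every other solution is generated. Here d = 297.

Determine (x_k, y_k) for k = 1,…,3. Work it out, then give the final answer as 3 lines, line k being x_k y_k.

√297 → a₀=17, period (4,3,1,1,2,1,1,3,4,34); ℓ=10 even so k=9
a_0=17:  p_0=17·1+0=17,  q_0=17·0+1=1
a_1=4:  p_1=4·17+1=69,  q_1=4·1+0=4
a_2=3:  p_2=3·69+17=224,  q_2=3·4+1=13
a_3=1:  p_3=1·224+69=293,  q_3=1·13+4=17
…
a_5=2:  p_5=2·517+293=1327,  q_5=2·30+17=77
a_6=1:  p_6=1·1327+517=1844,  q_6=1·77+30=107
…
a_8=3:  p_8=3·3171+1844=11357,  q_8=3·184+107=659
a_9=4:  p_9=4·11357+3171=48599,  q_9=4·659+184=2820
(x₁, y₁) = (48599, 2820);  48599² − 297·2820² = 1 ✓
(x_2, y_2) = (48599·48599 + 297·2820·2820, 48599·2820 + 2820·48599) = (4723725601, 274098360)
(x_3, y_3) = (48599·4723725601 + 297·2820·274098360, 48599·274098360 + 2820·4723725601) = (459136680917399, 26641812392460)

48599 2820
4723725601 274098360
459136680917399 26641812392460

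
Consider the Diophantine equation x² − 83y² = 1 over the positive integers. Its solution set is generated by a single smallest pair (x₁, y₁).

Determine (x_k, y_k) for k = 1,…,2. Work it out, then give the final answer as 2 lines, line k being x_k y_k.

d=83: √d = [9; 9,18] (ℓ=2, even), read p_1/q_1
k=0  a_k=9  p_k/q_k = 9/1
k=1  a_k=9  p_k/q_k = 82/9
(x₁, y₁) = (82, 9);  82² − 83·9² = 1 ✓
n=2: (82,9)∘(82,9) = (82·82+83·9·9, 82·9+9·82) = (13447,1476)

82 9
13447 1476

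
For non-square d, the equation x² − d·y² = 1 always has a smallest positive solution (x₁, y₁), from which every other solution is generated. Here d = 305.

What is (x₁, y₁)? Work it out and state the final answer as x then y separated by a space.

489 28

[17; 2,6,2,34] for √305; ℓ=4 ⇒ convergent index 3
i=0: a=17 ⇒ p=17, q=1
…
i=2: a=6 ⇒ p=227, q=13
i=3: a=2 ⇒ p=489, q=28
fundamental: x₁=489, y₁=28  (since 239121 − 305·784 = 1)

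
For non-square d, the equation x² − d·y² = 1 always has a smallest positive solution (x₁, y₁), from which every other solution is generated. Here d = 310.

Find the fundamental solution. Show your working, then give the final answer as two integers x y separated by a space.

√310 → a₀=17, period (1,1,1,1,5,…,1,1,34); ℓ=16 even so k=15
a_0=17:  p_0=17·1+0=17,  q_0=17·0+1=1
a_1=1:  p_1=1·17+1=18,  q_1=1·1+0=1
a_2=1:  p_2=1·18+17=35,  q_2=1·1+1=2
…
a_4=1:  p_4=1·53+35=88,  q_4=1·3+2=5
a_5=5:  p_5=5·88+53=493,  q_5=5·5+3=28
…
a_7=1:  p_7=1·1567+493=2060,  q_7=1·89+28=117
…
a_9=1:  p_9=1·5687+2060=7747,  q_9=1·323+117=440
a_10=3:  p_10=3·7747+5687=28928,  q_10=3·440+323=1643
…
a_12=1:  p_12=1·152387+28928=181315,  q_12=1·8655+1643=10298
a_13=1:  p_13=1·181315+152387=333702,  q_13=1·10298+8655=18953
a_14=1:  p_14=1·333702+181315=515017,  q_14=1·18953+10298=29251
a_15=1:  p_15=1·515017+333702=848719,  q_15=1·29251+18953=48204
(x₁, y₁) = (848719, 48204);  848719² − 310·48204² = 1 ✓

848719 48204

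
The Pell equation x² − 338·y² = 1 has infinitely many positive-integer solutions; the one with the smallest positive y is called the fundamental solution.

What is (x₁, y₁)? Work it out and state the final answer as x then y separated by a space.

√338 → a₀=18, period (2,1,1,2,36); ℓ=5 odd so k=9
i=0: a=18 ⇒ p=18, q=1
…
i=2: a=1 ⇒ p=55, q=3
i=3: a=1 ⇒ p=92, q=5
i=4: a=2 ⇒ p=239, q=13
i=5: a=36 ⇒ p=8696, q=473
…
i=8: a=1 ⇒ p=43958, q=2391
i=9: a=2 ⇒ p=114243, q=6214
(x₁, y₁) = (114243, 6214);  114243² − 338·6214² = 1 ✓

114243 6214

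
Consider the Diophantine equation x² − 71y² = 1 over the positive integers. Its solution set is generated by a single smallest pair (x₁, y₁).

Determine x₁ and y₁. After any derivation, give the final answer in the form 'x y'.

[8; 2,2,1,7,1,2,2,16] for √71; ℓ=8 ⇒ convergent index 7
step 0: (8, 1)  from 8·(1,0) + (0,1)
…
step 2: (42, 5)  from 2·(17,2) + (8,1)
step 3: (59, 7)  from 1·(42,5) + (17,2)
step 4: (455, 54)  from 7·(59,7) + (42,5)
…
step 6: (1483, 176)  from 2·(514,61) + (455,54)
step 7: (3480, 413)  from 2·(1483,176) + (514,61)
→ (3480, 413).  Check: 3480²=12110400, 71·413²=12110399, difference 1.

3480 413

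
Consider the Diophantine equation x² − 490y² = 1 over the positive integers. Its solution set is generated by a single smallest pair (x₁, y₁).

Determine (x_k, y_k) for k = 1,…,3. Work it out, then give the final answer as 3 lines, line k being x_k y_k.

1039681 46968
2161873163521 97663474416
4495316905044313921 203077717488555624

√490 → a₀=22, period (7,2,1,4,4,4,1,2,7,44); ℓ=10 even so k=9
i=0: a=22 ⇒ p=22, q=1
…
i=3: a=1 ⇒ p=487, q=22
i=4: a=4 ⇒ p=2280, q=103
i=5: a=4 ⇒ p=9607, q=434
…
i=7: a=1 ⇒ p=50315, q=2273
i=8: a=2 ⇒ p=141338, q=6385
i=9: a=7 ⇒ p=1039681, q=46968
(x₁, y₁) = (1039681, 46968);  1039681² − 490·46968² = 1 ✓
k=2:  x_2 = 1039681·1039681+490·46968·46968 = 2161873163521,  y_2 = 1039681·46968+46968·1039681 = 97663474416
k=3:  x_3 = 1039681·2161873163521+490·46968·97663474416 = 4495316905044313921,  y_3 = 1039681·97663474416+46968·2161873163521 = 203077717488555624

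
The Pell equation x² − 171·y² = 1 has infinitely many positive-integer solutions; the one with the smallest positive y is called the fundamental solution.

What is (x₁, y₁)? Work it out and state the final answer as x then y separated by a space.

√171 → a₀=13, period (13,26); ℓ=2 even so k=1
k=0  a_k=13  p_k/q_k = 13/1
k=1  a_k=13  p_k/q_k = 170/13
→ (170, 13).  Check: 170²=28900, 171·13²=28899, difference 1.

170 13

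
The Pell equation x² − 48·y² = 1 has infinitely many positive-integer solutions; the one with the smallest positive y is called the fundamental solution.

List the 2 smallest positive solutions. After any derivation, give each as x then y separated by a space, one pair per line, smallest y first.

7 1
97 14

[6; 1,12] for √48; ℓ=2 ⇒ convergent index 1
a_0=6:  p_0=6·1+0=6,  q_0=6·0+1=1
a_1=1:  p_1=1·6+1=7,  q_1=1·1+0=1
→ (7, 1).  Check: 7²=49, 48·1²=48, difference 1.
(7+1√48)^2 = 97 + 14√48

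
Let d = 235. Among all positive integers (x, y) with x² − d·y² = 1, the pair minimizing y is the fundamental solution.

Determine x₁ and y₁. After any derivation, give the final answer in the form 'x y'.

[15; 3,30] for √235; ℓ=2 ⇒ convergent index 1
step 0: (15, 1)  from 15·(1,0) + (0,1)
step 1: (46, 3)  from 3·(15,1) + (1,0)
fundamental: x₁=46, y₁=3  (since 2116 − 235·9 = 1)

46 3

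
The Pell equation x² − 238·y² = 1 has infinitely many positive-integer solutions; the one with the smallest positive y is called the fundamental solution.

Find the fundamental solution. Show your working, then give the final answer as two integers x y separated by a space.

11663 756

√238 = [15; 2,2,1,14,1,2,2,30, …], period ℓ=8 (even) → k=7
i=0: a=15 ⇒ p=15, q=1
i=1: a=2 ⇒ p=31, q=2
…
i=3: a=1 ⇒ p=108, q=7
…
i=6: a=2 ⇒ p=4983, q=323
i=7: a=2 ⇒ p=11663, q=756
fundamental: x₁=11663, y₁=756  (since 136025569 − 238·571536 = 1)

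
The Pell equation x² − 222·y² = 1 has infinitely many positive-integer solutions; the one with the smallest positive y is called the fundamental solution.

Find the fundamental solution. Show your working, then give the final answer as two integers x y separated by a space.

149 10

[14; 1,8,1,28] for √222; ℓ=4 ⇒ convergent index 3
step 0: (14, 1)  from 14·(1,0) + (0,1)
step 1: (15, 1)  from 1·(14,1) + (1,0)
step 2: (134, 9)  from 8·(15,1) + (14,1)
step 3: (149, 10)  from 1·(134,9) + (15,1)
(x₁, y₁) = (149, 10);  149² − 222·10² = 1 ✓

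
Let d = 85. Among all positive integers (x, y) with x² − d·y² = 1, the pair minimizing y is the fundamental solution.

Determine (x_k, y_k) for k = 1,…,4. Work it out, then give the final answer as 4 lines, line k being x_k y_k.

[9; 4,1,1,4,18] for √85; ℓ=5 ⇒ convergent index 9
k=0  a_k=9  p_k/q_k = 9/1
…
k=2  a_k=1  p_k/q_k = 46/5
…
k=5  a_k=18  p_k/q_k = 6887/747
k=6  a_k=4  p_k/q_k = 27926/3029
…
k=8  a_k=1  p_k/q_k = 62739/6805
k=9  a_k=4  p_k/q_k = 285769/30996
fundamental: x₁=285769, y₁=30996  (since 81663921361 − 85·960752016 = 1)
(x_2, y_2) = (285769·285769 + 85·30996·30996, 285769·30996 + 30996·285769) = (163327842721, 17715391848)
(x_3, y_3) = (285769·163327842721 + 85·30996·17715391848, 285769·17715391848 + 30996·163327842721) = (93348068572789129, 10125019625991228)
(x_4, y_4) = (285769·93348068572789129 + 85·30996·10125019625991228, 285769·10125019625991228 + 30996·93348068572789129) = (53351968415791425367681, 5786833466982059076816)

285769 30996
163327842721 17715391848
93348068572789129 10125019625991228
53351968415791425367681 5786833466982059076816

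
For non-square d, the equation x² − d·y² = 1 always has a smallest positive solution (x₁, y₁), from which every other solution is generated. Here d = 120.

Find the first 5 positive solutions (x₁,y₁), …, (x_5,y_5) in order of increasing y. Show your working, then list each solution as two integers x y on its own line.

d=120: √d = [10; 1,20] (ℓ=2, even), read p_1/q_1
k=0  a_k=10  p_k/q_k = 10/1
k=1  a_k=1  p_k/q_k = 11/1
(x₁, y₁) = (11, 1);  11² − 120·1² = 1 ✓
(x_2, y_2) = (11·11 + 120·1·1, 11·1 + 1·11) = (241, 22)
(x_3, y_3) = (11·241 + 120·1·22, 11·22 + 1·241) = (5291, 483)
(x_4, y_4) = (11·5291 + 120·1·483, 11·483 + 1·5291) = (116161, 10604)
(x_5, y_5) = (11·116161 + 120·1·10604, 11·10604 + 1·116161) = (2550251, 232805)

11 1
241 22
5291 483
116161 10604
2550251 232805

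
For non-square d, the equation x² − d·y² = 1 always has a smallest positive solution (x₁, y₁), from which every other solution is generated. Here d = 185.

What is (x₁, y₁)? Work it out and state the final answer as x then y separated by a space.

√185 → a₀=13, period (1,1,1,1,26); ℓ=5 odd so k=9
step 0: (13, 1)  from 13·(1,0) + (0,1)
step 1: (14, 1)  from 1·(13,1) + (1,0)
step 2: (27, 2)  from 1·(14,1) + (13,1)
step 3: (41, 3)  from 1·(27,2) + (14,1)
…
step 7: (3686, 271)  from 1·(1877,138) + (1809,133)
step 8: (5563, 409)  from 1·(3686,271) + (1877,138)
step 9: (9249, 680)  from 1·(5563,409) + (3686,271)
→ (9249, 680).  Check: 9249²=85544001, 185·680²=85544000, difference 1.

9249 680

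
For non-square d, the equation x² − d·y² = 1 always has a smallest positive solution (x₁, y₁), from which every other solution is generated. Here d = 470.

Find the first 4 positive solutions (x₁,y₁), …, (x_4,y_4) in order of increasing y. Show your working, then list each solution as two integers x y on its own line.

[21; 1,2,8,2,1,42] for √470; ℓ=6 ⇒ convergent index 5
i=0: a=21 ⇒ p=21, q=1
i=1: a=1 ⇒ p=22, q=1
i=2: a=2 ⇒ p=65, q=3
…
i=4: a=2 ⇒ p=1149, q=53
i=5: a=1 ⇒ p=1691, q=78
→ (1691, 78).  Check: 1691²=2859481, 470·78²=2859480, difference 1.
n=2: (1691,78)∘(1691,78) = (1691·1691+470·78·78, 1691·78+78·1691) = (5718961,263796)
n=3: (5718961,263796)∘(1691,78) = (1691·5718961+470·78·263796, 1691·263796+78·5718961) = (19341524411,892157994)
n=4: (19341524411,892157994)∘(1691,78) = (1691·19341524411+470·78·892157994, 1691·892157994+78·19341524411) = (65413029839041,3017278071912)

1691 78
5718961 263796
19341524411 892157994
65413029839041 3017278071912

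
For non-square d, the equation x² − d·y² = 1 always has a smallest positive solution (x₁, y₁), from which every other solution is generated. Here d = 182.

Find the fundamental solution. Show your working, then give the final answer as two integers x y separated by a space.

√182 = [13; 2,26, …], period ℓ=2 (even) → k=1
k=0  a_k=13  p_k/q_k = 13/1
k=1  a_k=2  p_k/q_k = 27/2
(x₁, y₁) = (27, 2);  27² − 182·2² = 1 ✓

27 2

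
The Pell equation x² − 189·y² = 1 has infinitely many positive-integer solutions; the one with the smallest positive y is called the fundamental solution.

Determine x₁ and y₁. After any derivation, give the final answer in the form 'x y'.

55 4

[13; 1,2,1,26] for √189; ℓ=4 ⇒ convergent index 3
i=0: a=13 ⇒ p=13, q=1
i=1: a=1 ⇒ p=14, q=1
i=2: a=2 ⇒ p=41, q=3
i=3: a=1 ⇒ p=55, q=4
(x₁, y₁) = (55, 4);  55² − 189·4² = 1 ✓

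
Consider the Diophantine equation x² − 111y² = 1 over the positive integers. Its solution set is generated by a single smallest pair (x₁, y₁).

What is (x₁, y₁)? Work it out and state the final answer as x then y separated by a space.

√111 = [10; 1,1,6,1,1,20, …], period ℓ=6 (even) → k=5
k=0  a_k=10  p_k/q_k = 10/1
…
k=2  a_k=1  p_k/q_k = 21/2
…
k=4  a_k=1  p_k/q_k = 158/15
k=5  a_k=1  p_k/q_k = 295/28
→ (295, 28).  Check: 295²=87025, 111·28²=87024, difference 1.

295 28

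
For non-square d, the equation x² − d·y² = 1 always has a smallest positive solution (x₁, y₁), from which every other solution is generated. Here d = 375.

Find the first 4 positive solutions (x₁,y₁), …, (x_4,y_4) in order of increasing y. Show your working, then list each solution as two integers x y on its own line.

√375 → a₀=19, period (2,1,2,1,5,1,2,1,2,38); ℓ=10 even so k=9
k=0  a_k=19  p_k/q_k = 19/1
…
k=4  a_k=1  p_k/q_k = 213/11
k=5  a_k=5  p_k/q_k = 1220/63
k=6  a_k=1  p_k/q_k = 1433/74
k=7  a_k=2  p_k/q_k = 4086/211
k=8  a_k=1  p_k/q_k = 5519/285
k=9  a_k=2  p_k/q_k = 15124/781
→ (15124, 781).  Check: 15124²=228735376, 375·781²=228735375, difference 1.
(x_2, y_2) = (15124·15124 + 375·781·781, 15124·781 + 781·15124) = (457470751, 23623688)
(x_3, y_3) = (15124·457470751 + 375·781·23623688, 15124·23623688 + 781·457470751) = (13837575261124, 714569313843)
(x_4, y_4) = (15124·13837575261124 + 375·781·714569313843, 15124·714569313843 + 781·13837575261124) = (418558976041008001, 21614292581499376)

15124 781
457470751 23623688
13837575261124 714569313843
418558976041008001 21614292581499376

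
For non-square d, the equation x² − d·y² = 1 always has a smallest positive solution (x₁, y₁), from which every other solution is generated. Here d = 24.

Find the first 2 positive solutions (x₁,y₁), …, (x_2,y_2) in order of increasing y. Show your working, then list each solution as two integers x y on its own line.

5 1
49 10

[4; 1,8] for √24; ℓ=2 ⇒ convergent index 1
k=0  a_k=4  p_k/q_k = 4/1
k=1  a_k=1  p_k/q_k = 5/1
(x₁, y₁) = (5, 1);  5² − 24·1² = 1 ✓
(x_2, y_2) = (5·5 + 24·1·1, 5·1 + 1·5) = (49, 10)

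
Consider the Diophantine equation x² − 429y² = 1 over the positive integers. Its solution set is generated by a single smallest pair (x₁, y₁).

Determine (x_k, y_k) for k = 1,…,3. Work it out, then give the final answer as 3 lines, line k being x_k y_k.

1524095 73584
4645731138049 224298012960
14161071197688057215 683702960124468816

√429 → a₀=20, period (1,2,2,9,1,12,1,9,2,2,1,40); ℓ=12 even so k=11
step 0: (20, 1)  from 20·(1,0) + (0,1)
step 1: (21, 1)  from 1·(20,1) + (1,0)
…
step 3: (145, 7)  from 2·(62,3) + (21,1)
…
step 7: (21023, 1015)  from 1·(19511,942) + (1512,73)
step 8: (208718, 10077)  from 9·(21023,1015) + (19511,942)
…
step 10: (1085636, 52415)  from 2·(438459,21169) + (208718,10077)
step 11: (1524095, 73584)  from 1·(1085636,52415) + (438459,21169)
→ (1524095, 73584).  Check: 1524095²=2322865569025, 429·73584²=2322865569024, difference 1.
k=2:  x_2 = 1524095·1524095+429·73584·73584 = 4645731138049,  y_2 = 1524095·73584+73584·1524095 = 224298012960
k=3:  x_3 = 1524095·4645731138049+429·73584·224298012960 = 14161071197688057215,  y_3 = 1524095·224298012960+73584·4645731138049 = 683702960124468816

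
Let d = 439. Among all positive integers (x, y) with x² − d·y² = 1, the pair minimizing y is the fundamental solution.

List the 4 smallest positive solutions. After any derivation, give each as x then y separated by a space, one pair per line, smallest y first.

√439 = [20; 1,19,1,40, …], period ℓ=4 (even) → k=3
i=0: a=20 ⇒ p=20, q=1
i=1: a=1 ⇒ p=21, q=1
i=2: a=19 ⇒ p=419, q=20
i=3: a=1 ⇒ p=440, q=21
→ (440, 21).  Check: 440²=193600, 439·21²=193599, difference 1.
(x_2, y_2) = (440·440 + 439·21·21, 440·21 + 21·440) = (387199, 18480)
(x_3, y_3) = (440·387199 + 439·21·18480, 440·18480 + 21·387199) = (340734680, 16262379)
(x_4, y_4) = (440·340734680 + 439·21·16262379, 440·16262379 + 21·340734680) = (299846131201, 14310875040)

440 21
387199 18480
340734680 16262379
299846131201 14310875040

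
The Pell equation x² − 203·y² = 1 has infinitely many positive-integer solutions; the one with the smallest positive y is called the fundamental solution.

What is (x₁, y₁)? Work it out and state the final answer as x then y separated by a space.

√203 → a₀=14, period (4,28); ℓ=2 even so k=1
i=0: a=14 ⇒ p=14, q=1
i=1: a=4 ⇒ p=57, q=4
(x₁, y₁) = (57, 4);  57² − 203·4² = 1 ✓

57 4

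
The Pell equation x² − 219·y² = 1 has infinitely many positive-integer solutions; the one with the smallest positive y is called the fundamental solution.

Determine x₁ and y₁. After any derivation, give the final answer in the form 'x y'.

[14; 1,3,1,28] for √219; ℓ=4 ⇒ convergent index 3
k=0  a_k=14  p_k/q_k = 14/1
k=1  a_k=1  p_k/q_k = 15/1
k=2  a_k=3  p_k/q_k = 59/4
k=3  a_k=1  p_k/q_k = 74/5
(x₁, y₁) = (74, 5);  74² − 219·5² = 1 ✓

74 5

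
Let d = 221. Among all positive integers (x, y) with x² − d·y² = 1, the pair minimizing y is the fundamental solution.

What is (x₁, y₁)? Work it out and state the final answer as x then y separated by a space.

d=221: √d = [14; 1,6,2,6,1,28] (ℓ=6, even), read p_5/q_5
step 0: (14, 1)  from 14·(1,0) + (0,1)
…
step 2: (104, 7)  from 6·(15,1) + (14,1)
…
step 4: (1442, 97)  from 6·(223,15) + (104,7)
step 5: (1665, 112)  from 1·(1442,97) + (223,15)
(x₁, y₁) = (1665, 112);  1665² − 221·112² = 1 ✓

1665 112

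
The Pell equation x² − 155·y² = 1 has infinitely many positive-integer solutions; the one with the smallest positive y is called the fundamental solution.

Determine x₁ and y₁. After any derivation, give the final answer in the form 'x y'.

d=155: √d = [12; 2,4,2,24] (ℓ=4, even), read p_3/q_3
i=0: a=12 ⇒ p=12, q=1
…
i=2: a=4 ⇒ p=112, q=9
i=3: a=2 ⇒ p=249, q=20
(x₁, y₁) = (249, 20);  249² − 155·20² = 1 ✓

249 20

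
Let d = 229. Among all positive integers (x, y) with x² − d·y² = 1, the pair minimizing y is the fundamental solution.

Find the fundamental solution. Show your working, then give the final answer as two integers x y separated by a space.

[15; 7,1,1,7,30] for √229; ℓ=5 ⇒ convergent index 9
a_0=15:  p_0=15·1+0=15,  q_0=15·0+1=1
a_1=7:  p_1=7·15+1=106,  q_1=7·1+0=7
…
a_4=7:  p_4=7·227+121=1710,  q_4=7·15+8=113
…
a_8=1:  p_8=1·413926+362399=776325,  q_8=1·27353+23948=51301
a_9=7:  p_9=7·776325+413926=5848201,  q_9=7·51301+27353=386460
→ (5848201, 386460).  Check: 5848201²=34201454936401, 229·386460²=34201454936400, difference 1.

5848201 386460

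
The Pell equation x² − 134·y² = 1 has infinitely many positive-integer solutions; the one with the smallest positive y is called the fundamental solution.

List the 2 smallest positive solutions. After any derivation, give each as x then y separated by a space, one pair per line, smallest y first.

145925 12606
42588211249 3679061100

[11; 1,1,2,1,3,…,1,1,22] for √134; ℓ=14 ⇒ convergent index 13
step 0: (11, 1)  from 11·(1,0) + (0,1)
step 1: (12, 1)  from 1·(11,1) + (1,0)
step 2: (23, 2)  from 1·(12,1) + (11,1)
step 3: (58, 5)  from 2·(23,2) + (12,1)
step 4: (81, 7)  from 1·(58,5) + (23,2)
step 5: (301, 26)  from 3·(81,7) + (58,5)
step 6: (382, 33)  from 1·(301,26) + (81,7)
…
step 8: (4503, 389)  from 1·(4121,356) + (382,33)
step 9: (17630, 1523)  from 3·(4503,389) + (4121,356)
step 10: (22133, 1912)  from 1·(17630,1523) + (4503,389)
…
step 12: (84029, 7259)  from 1·(61896,5347) + (22133,1912)
step 13: (145925, 12606)  from 1·(84029,7259) + (61896,5347)
→ (145925, 12606).  Check: 145925²=21294105625, 134·12606²=21294105624, difference 1.
k=2:  x_2 = 145925·145925+134·12606·12606 = 42588211249,  y_2 = 145925·12606+12606·145925 = 3679061100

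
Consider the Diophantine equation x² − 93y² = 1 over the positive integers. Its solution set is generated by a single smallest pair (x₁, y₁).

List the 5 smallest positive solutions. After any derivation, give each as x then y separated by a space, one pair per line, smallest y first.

√93 → a₀=9, period (1,1,1,4,6,4,1,1,1,18); ℓ=10 even so k=9
step 0: (9, 1)  from 9·(1,0) + (0,1)
…
step 2: (19, 2)  from 1·(10,1) + (9,1)
step 3: (29, 3)  from 1·(19,2) + (10,1)
…
step 6: (3491, 362)  from 4·(839,87) + (135,14)
step 7: (4330, 449)  from 1·(3491,362) + (839,87)
step 8: (7821, 811)  from 1·(4330,449) + (3491,362)
step 9: (12151, 1260)  from 1·(7821,811) + (4330,449)
fundamental: x₁=12151, y₁=1260  (since 147646801 − 93·1587600 = 1)
(12151+1260√93)^2 = 295293601 + 30620520√93
(12151+1260√93)^3 = 7176225079351 + 744139875780√93
(12151+1260√93)^4 = 174396621583094401 + 18084087230585040√93
(12151+1260√93)^5 = 4238186690536135053751 + 439479487133537766300√93

12151 1260
295293601 30620520
7176225079351 744139875780
174396621583094401 18084087230585040
4238186690536135053751 439479487133537766300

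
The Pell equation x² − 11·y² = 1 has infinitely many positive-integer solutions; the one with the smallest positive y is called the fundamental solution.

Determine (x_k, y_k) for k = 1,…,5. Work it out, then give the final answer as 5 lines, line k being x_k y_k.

10 3
199 60
3970 1197
79201 23880
1580050 476403

√11 = [3; 3,6, …], period ℓ=2 (even) → k=1
a_0=3:  p_0=3·1+0=3,  q_0=3·0+1=1
a_1=3:  p_1=3·3+1=10,  q_1=3·1+0=3
fundamental: x₁=10, y₁=3  (since 100 − 11·9 = 1)
k=2:  x_2 = 10·10+11·3·3 = 199,  y_2 = 10·3+3·10 = 60
k=3:  x_3 = 10·199+11·3·60 = 3970,  y_3 = 10·60+3·199 = 1197
k=4:  x_4 = 10·3970+11·3·1197 = 79201,  y_4 = 10·1197+3·3970 = 23880
k=5:  x_5 = 10·79201+11·3·23880 = 1580050,  y_5 = 10·23880+3·79201 = 476403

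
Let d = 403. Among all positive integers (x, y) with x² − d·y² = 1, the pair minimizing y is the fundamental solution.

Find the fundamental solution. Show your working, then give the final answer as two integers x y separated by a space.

669878 33369

√403 → a₀=20, period (13,2,1,3,1,3,1,2,13,40); ℓ=10 even so k=9
i=0: a=20 ⇒ p=20, q=1
i=1: a=13 ⇒ p=261, q=13
i=2: a=2 ⇒ p=542, q=27
i=3: a=1 ⇒ p=803, q=40
i=4: a=3 ⇒ p=2951, q=147
i=5: a=1 ⇒ p=3754, q=187
i=6: a=3 ⇒ p=14213, q=708
i=7: a=1 ⇒ p=17967, q=895
i=8: a=2 ⇒ p=50147, q=2498
i=9: a=13 ⇒ p=669878, q=33369
(x₁, y₁) = (669878, 33369);  669878² − 403·33369² = 1 ✓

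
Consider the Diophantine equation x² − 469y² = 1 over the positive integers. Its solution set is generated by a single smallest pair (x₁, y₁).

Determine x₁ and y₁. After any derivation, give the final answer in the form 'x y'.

d=469: √d = [21; 1,1,1,10,6,10,1,1,1,42] (ℓ=10, even), read p_9/q_9
i=0: a=21 ⇒ p=21, q=1
…
i=2: a=1 ⇒ p=43, q=2
…
i=5: a=6 ⇒ p=4223, q=195
i=6: a=10 ⇒ p=42923, q=1982
i=7: a=1 ⇒ p=47146, q=2177
i=8: a=1 ⇒ p=90069, q=4159
i=9: a=1 ⇒ p=137215, q=6336
(x₁, y₁) = (137215, 6336);  137215² − 469·6336² = 1 ✓

137215 6336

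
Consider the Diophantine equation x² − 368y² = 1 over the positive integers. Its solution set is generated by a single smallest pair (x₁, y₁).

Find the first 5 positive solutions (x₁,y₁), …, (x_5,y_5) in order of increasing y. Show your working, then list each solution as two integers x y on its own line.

1151 60
2649601 138120
6099380351 317952180
14040770918401 731925780240
32321848554778751 1684892828160300

√368 → a₀=19, period (5,2,5,38); ℓ=4 even so k=3
i=0: a=19 ⇒ p=19, q=1
i=1: a=5 ⇒ p=96, q=5
i=2: a=2 ⇒ p=211, q=11
i=3: a=5 ⇒ p=1151, q=60
(x₁, y₁) = (1151, 60);  1151² − 368·60² = 1 ✓
(x_2, y_2) = (1151·1151 + 368·60·60, 1151·60 + 60·1151) = (2649601, 138120)
(x_3, y_3) = (1151·2649601 + 368·60·138120, 1151·138120 + 60·2649601) = (6099380351, 317952180)
(x_4, y_4) = (1151·6099380351 + 368·60·317952180, 1151·317952180 + 60·6099380351) = (14040770918401, 731925780240)
(x_5, y_5) = (1151·14040770918401 + 368·60·731925780240, 1151·731925780240 + 60·14040770918401) = (32321848554778751, 1684892828160300)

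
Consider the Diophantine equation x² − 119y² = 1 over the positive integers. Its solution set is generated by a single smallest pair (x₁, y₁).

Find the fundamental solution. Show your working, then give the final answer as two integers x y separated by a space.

√119 → a₀=10, period (1,9,1,20); ℓ=4 even so k=3
a_0=10:  p_0=10·1+0=10,  q_0=10·0+1=1
a_1=1:  p_1=1·10+1=11,  q_1=1·1+0=1
a_2=9:  p_2=9·11+10=109,  q_2=9·1+1=10
a_3=1:  p_3=1·109+11=120,  q_3=1·10+1=11
fundamental: x₁=120, y₁=11  (since 14400 − 119·121 = 1)

120 11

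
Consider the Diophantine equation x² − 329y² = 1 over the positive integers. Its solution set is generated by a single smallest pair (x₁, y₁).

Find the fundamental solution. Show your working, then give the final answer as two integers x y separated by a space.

√329 = [18; 7,4,2,1,1,4,1,1,2,4,7,36, …], period ℓ=12 (even) → k=11
k=0  a_k=18  p_k/q_k = 18/1
k=1  a_k=7  p_k/q_k = 127/7
k=2  a_k=4  p_k/q_k = 526/29
k=3  a_k=2  p_k/q_k = 1179/65
k=4  a_k=1  p_k/q_k = 1705/94
…
k=6  a_k=4  p_k/q_k = 13241/730
k=7  a_k=1  p_k/q_k = 16125/889
k=8  a_k=1  p_k/q_k = 29366/1619
k=9  a_k=2  p_k/q_k = 74857/4127
k=10  a_k=4  p_k/q_k = 328794/18127
k=11  a_k=7  p_k/q_k = 2376415/131016
(x₁, y₁) = (2376415, 131016);  2376415² − 329·131016² = 1 ✓

2376415 131016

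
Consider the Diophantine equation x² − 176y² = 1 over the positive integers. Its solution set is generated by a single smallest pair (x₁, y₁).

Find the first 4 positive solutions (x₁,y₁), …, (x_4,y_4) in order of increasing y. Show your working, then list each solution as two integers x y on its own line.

199 15
79201 5970
31521799 2376045
12545596801 945659940

d=176: √d = [13; 3,1,3,26] (ℓ=4, even), read p_3/q_3
step 0: (13, 1)  from 13·(1,0) + (0,1)
step 1: (40, 3)  from 3·(13,1) + (1,0)
step 2: (53, 4)  from 1·(40,3) + (13,1)
step 3: (199, 15)  from 3·(53,4) + (40,3)
(x₁, y₁) = (199, 15);  199² − 176·15² = 1 ✓
(x_2, y_2) = (199·199 + 176·15·15, 199·15 + 15·199) = (79201, 5970)
(x_3, y_3) = (199·79201 + 176·15·5970, 199·5970 + 15·79201) = (31521799, 2376045)
(x_4, y_4) = (199·31521799 + 176·15·2376045, 199·2376045 + 15·31521799) = (12545596801, 945659940)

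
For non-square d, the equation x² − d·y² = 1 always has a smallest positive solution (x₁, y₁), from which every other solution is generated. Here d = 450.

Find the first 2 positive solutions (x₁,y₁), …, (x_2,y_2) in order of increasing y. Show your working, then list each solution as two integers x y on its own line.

19601 924
768398401 36222648

d=450: √d = [21; 4,1,2,4,2,1,4,42] (ℓ=8, even), read p_7/q_7
k=0  a_k=21  p_k/q_k = 21/1
…
k=2  a_k=1  p_k/q_k = 106/5
k=3  a_k=2  p_k/q_k = 297/14
k=4  a_k=4  p_k/q_k = 1294/61
k=5  a_k=2  p_k/q_k = 2885/136
k=6  a_k=1  p_k/q_k = 4179/197
k=7  a_k=4  p_k/q_k = 19601/924
→ (19601, 924).  Check: 19601²=384199201, 450·924²=384199200, difference 1.
(19601+924√450)^2 = 768398401 + 36222648√450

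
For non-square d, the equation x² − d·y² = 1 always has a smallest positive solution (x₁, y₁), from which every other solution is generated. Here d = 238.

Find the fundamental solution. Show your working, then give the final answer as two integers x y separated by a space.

11663 756

√238 = [15; 2,2,1,14,1,2,2,30, …], period ℓ=8 (even) → k=7
step 0: (15, 1)  from 15·(1,0) + (0,1)
step 1: (31, 2)  from 2·(15,1) + (1,0)
step 2: (77, 5)  from 2·(31,2) + (15,1)
step 3: (108, 7)  from 1·(77,5) + (31,2)
step 4: (1589, 103)  from 14·(108,7) + (77,5)
step 5: (1697, 110)  from 1·(1589,103) + (108,7)
step 6: (4983, 323)  from 2·(1697,110) + (1589,103)
step 7: (11663, 756)  from 2·(4983,323) + (1697,110)
(x₁, y₁) = (11663, 756);  11663² − 238·756² = 1 ✓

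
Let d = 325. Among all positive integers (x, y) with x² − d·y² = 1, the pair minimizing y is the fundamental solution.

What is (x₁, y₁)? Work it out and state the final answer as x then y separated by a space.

649 36

[18; 36] for √325; ℓ=1 ⇒ convergent index 1
k=0  a_k=18  p_k/q_k = 18/1
k=1  a_k=36  p_k/q_k = 649/36
(x₁, y₁) = (649, 36);  649² − 325·36² = 1 ✓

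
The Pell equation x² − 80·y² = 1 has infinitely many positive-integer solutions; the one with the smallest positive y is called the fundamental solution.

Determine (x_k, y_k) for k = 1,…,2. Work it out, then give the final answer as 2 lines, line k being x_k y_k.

√80 = [8; 1,16, …], period ℓ=2 (even) → k=1
i=0: a=8 ⇒ p=8, q=1
i=1: a=1 ⇒ p=9, q=1
(x₁, y₁) = (9, 1);  9² − 80·1² = 1 ✓
k=2:  x_2 = 9·9+80·1·1 = 161,  y_2 = 9·1+1·9 = 18

9 1
161 18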